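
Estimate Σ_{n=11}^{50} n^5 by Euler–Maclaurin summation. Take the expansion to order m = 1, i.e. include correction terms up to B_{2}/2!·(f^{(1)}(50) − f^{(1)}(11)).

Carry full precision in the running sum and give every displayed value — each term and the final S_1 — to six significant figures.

S_1 ≈ 2.76280e+09

The integral term ∫_11^50 x^5 dx = 2.60387e+09.
Boundary: ½(f(11) + f(50)) = ½(161051 + 3.12500e+08) = 1.56331e+08.
So far: 2.76020e+09.
Correction k=1: B_{2}/2! · (f^{(1)}(50) − f^{(1)}(11)) = 1/12 · (3.12500e+07 − 73205.0) = 2.59807e+06.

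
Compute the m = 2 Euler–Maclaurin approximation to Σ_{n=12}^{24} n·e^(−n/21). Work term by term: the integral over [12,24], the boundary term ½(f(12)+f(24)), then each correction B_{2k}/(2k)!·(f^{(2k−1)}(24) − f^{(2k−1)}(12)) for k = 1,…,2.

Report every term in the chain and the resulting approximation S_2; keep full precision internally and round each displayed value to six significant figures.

S_2 ≈ 97.1742

Integral: ∫_12^24 x·e^(−x/21) dx = 89.9830.
½[f(12) + f(24)] = ½[6.77662 + 7.65376] = 7.21519.
Integral + boundary = 97.1981.
Order-1 term: 1/12 · (-0.0455581 − 0.242022) = -0.0239650.
Running total after k=1: 97.1742.
Order-2 term: −1/720 · (0.00134298 − 0.00310988) = 2.45403e-06.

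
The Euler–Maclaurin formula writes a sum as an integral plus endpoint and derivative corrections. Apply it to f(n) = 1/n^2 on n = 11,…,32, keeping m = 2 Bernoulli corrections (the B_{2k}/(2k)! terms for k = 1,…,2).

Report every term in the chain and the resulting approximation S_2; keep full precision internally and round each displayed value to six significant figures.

∫_11^32 1/x^2 dx evaluates to 0.0596591.
Boundary: ½(f(11) + f(32)) = ½(0.00826446 + 0.000976562) = 0.00462051.
Integral + boundary = 0.0642796.
Correction k=1: B_{2}/2! · (f^{(1)}(32) − f^{(1)}(11)) = 1/12 · (-6.10352e-05 − (-0.00150263)) = 0.000120133.
Running total after k=1: 0.0643997.
Correction k=2: B_{4}/4! · (f^{(3)}(32) − f^{(3)}(11)) = −1/720 · (-7.15256e-07 − (-0.000149021)) = -2.05980e-07.

S_2 ≈ 0.0643995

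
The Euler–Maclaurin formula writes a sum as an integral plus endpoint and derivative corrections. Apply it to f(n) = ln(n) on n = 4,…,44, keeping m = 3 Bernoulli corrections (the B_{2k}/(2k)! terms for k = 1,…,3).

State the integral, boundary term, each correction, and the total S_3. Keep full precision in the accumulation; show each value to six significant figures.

∫_4^44 ln(x) dx evaluates to 120.959.
Boundary: ½(f(4) + f(44)) = ½(1.38629 + 3.78419) = 2.58524.
Integral + boundary = 123.544.
Correction k=1: B_{2}/2! · (f^{(1)}(44) − f^{(1)}(4)) = 1/12 · (0.0227273 − 0.250000) = -0.0189394.
After k=1: 123.525.
Correction k=2: B_{4}/4! · (f^{(3)}(44) − f^{(3)}(4)) = −1/720 · (2.34786e-05 − 0.0312500) = 4.33702e-05.
After k=2: 123.526.
Correction k=3: B_{6}/6! · (f^{(5)}(44) − f^{(5)}(4)) = 1/30240 · (1.45528e-07 − 0.0234375) = -7.75045e-07.

S_3 ≈ 123.526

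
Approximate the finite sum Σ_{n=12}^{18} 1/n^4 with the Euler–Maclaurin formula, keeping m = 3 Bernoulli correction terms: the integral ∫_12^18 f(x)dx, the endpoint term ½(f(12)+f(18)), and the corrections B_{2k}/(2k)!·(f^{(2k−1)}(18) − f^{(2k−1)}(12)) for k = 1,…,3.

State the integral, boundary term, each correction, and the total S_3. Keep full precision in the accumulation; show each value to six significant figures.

Integral: ∫_12^18 1/x^4 dx = 0.000135745.
½[f(12) + f(18)] = ½[4.82253e-05 + 9.52599e-06] = 2.88756e-05.
So far: 0.000164621.
k=1: B_{2}/(2)! × [f^{(1)}(18) − f^{(1)}(12)] = 1/12 × (-2.11689e-06 − (-1.60751e-05)) = 1.16318e-06.
Running total after k=1: 0.000165784.
k=2: B_{4}/(4)! × [f^{(3)}(18) − f^{(3)}(12)] = −1/720 × (-1.96008e-07 − (-3.34898e-06)) = -4.37913e-09.
Running total after k=2: 0.000165780.
k=3: B_{6}/(6)! × [f^{(5)}(18) − f^{(5)}(12)] = 1/30240 × (-3.38779e-08 − (-1.30238e-06)) = 4.19479e-11.

S_3 ≈ 0.000165780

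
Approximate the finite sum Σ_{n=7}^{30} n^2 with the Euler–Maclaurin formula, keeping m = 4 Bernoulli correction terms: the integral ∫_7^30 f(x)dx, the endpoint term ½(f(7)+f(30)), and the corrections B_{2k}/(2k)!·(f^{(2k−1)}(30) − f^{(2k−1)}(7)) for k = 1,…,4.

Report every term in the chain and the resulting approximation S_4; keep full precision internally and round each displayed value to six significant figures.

∫_7^30 x^2 dx evaluates to 8885.67.
½[f(7) + f(30)] = ½[49.0000 + 900.000] = 474.500.
Running total after boundary: 9360.17.
k=1: B_{2}/(2)! × [f^{(1)}(30) − f^{(1)}(7)] = 1/12 × (60.0000 − 14.0000) = 3.83333.
Running total after k=1: 9364.00.
k=2: B_{4}/(4)! × [f^{(3)}(30) − f^{(3)}(7)] = −1/720 × (0.00000 − 0.00000) = 0.00000.
Running total after k=2: 9364.00.
k=3: B_{6}/(6)! × [f^{(5)}(30) − f^{(5)}(7)] = 1/30240 × (0.00000 − 0.00000) = 0.00000.
Running total after k=3: 9364.00.
k=4: B_{8}/(8)! × [f^{(7)}(30) − f^{(7)}(7)] = −1/1209600 × (0.00000 − 0.00000) = 0.00000.

S_4 ≈ 9364.00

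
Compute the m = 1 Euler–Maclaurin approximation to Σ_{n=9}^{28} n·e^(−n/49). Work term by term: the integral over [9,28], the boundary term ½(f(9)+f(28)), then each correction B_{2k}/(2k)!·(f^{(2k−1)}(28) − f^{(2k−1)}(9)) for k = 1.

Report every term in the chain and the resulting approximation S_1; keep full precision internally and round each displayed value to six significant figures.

∫_9^28 x·e^(−x/49) dx evaluates to 234.452.
Boundary: ½(f(9) + f(28)) = ½(7.48987 + 15.8121) = 11.6510.
Running total after boundary: 246.103.
Correction k=1: B_{2}/2! · (f^{(1)}(28) − f^{(1)}(9)) = 1/12 · (0.242022 − 0.679353) = -0.0364443.

S_1 ≈ 246.067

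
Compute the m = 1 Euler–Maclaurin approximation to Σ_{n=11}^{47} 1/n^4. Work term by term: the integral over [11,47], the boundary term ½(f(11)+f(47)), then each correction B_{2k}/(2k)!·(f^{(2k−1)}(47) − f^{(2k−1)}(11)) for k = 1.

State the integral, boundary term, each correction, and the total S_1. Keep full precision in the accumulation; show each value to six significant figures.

S_1 ≈ 0.000283549

Integral: ∫_11^47 1/x^4 dx = 0.000247228.
Endpoint term: (f(11) + f(47))/2 = (6.83013e-05 + 2.04931e-07)/2 = 3.42531e-05.
So far: 0.000281481.
k=1: B_{2}/(2)! × [f^{(1)}(47) − f^{(1)}(11)] = 1/12 × (-1.74410e-08 − (-2.48369e-05)) = 2.06828e-06.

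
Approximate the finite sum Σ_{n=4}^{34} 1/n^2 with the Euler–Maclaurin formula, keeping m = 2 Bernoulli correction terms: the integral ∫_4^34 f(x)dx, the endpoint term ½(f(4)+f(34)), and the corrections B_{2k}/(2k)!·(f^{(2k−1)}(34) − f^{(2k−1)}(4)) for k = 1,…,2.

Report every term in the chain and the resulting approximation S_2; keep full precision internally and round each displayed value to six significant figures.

S_2 ≈ 0.254838

The integral term ∫_4^34 1/x^2 dx = 0.220588.
Boundary: ½(f(4) + f(34)) = ½(0.0625000 + 0.000865052) = 0.0316825.
So far: 0.252271.
Correction k=1: B_{2}/2! · (f^{(1)}(34) − f^{(1)}(4)) = 1/12 · (-5.08854e-05 − (-0.0312500)) = 0.00259993.
Running total after k=1: 0.254871.
Correction k=2: B_{4}/4! · (f^{(3)}(34) − f^{(3)}(4)) = −1/720 · (-5.28222e-07 − (-0.0234375)) = -3.25513e-05.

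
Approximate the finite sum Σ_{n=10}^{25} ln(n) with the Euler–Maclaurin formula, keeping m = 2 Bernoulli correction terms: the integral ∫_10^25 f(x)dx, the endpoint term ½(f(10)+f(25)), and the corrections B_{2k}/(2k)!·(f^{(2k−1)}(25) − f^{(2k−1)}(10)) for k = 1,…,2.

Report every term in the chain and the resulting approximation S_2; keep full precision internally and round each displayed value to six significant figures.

Integral: ∫_10^25 ln(x) dx = 42.4460.
Endpoint term: (f(10) + f(25))/2 = (2.30259 + 3.21888)/2 = 2.76073.
Running total after boundary: 45.2068.
k=1: B_{2}/(2)! × [f^{(1)}(25) − f^{(1)}(10)] = 1/12 × (0.0400000 − 0.100000) = -0.00500000.
After k=1: 45.2018.
k=2: B_{4}/(4)! × [f^{(3)}(25) − f^{(3)}(10)] = −1/720 × (0.000128000 − 0.00200000) = 2.60000e-06.

S_2 ≈ 45.2018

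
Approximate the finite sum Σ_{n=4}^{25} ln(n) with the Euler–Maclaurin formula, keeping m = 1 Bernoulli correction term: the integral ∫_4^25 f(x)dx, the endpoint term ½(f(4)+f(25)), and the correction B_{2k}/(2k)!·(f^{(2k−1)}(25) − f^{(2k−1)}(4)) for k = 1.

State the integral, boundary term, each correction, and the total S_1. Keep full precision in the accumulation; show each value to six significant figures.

S_1 ≈ 56.2118

The integral term ∫_4^25 ln(x) dx = 53.9267.
Boundary: ½(f(4) + f(25)) = ½(1.38629 + 3.21888) = 2.30259.
Running total after boundary: 56.2293.
k=1: B_{2}/(2)! × [f^{(1)}(25) − f^{(1)}(4)] = 1/12 × (0.0400000 − 0.250000) = -0.0175000.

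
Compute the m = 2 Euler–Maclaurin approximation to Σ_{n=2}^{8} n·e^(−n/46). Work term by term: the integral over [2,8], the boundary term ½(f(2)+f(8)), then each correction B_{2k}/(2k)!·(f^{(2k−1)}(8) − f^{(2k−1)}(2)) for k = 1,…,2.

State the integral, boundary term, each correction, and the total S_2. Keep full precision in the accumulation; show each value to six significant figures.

S_2 ≈ 30.8785

∫_2^8 x·e^(−x/46) dx evaluates to 26.5780.
Endpoint term: (f(2) + f(8))/2 = (1.91491 + 6.72296)/2 = 4.31893.
So far: 30.8970.
Correction k=1: B_{2}/2! · (f^{(1)}(8) − f^{(1)}(2)) = 1/12 · (0.694219 − 0.915825) = -0.0184672.
After k=1: 30.8785.
Correction k=2: B_{4}/4! · (f^{(3)}(8) − f^{(3)}(2)) = −1/720 · (0.00112238 − 0.00133777) = 2.99158e-07.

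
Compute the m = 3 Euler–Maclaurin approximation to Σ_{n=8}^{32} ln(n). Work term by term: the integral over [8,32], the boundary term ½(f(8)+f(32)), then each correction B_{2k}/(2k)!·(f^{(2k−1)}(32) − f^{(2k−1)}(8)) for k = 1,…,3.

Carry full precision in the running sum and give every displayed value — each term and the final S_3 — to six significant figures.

The integral term ∫_8^32 ln(x) dx = 70.2680.
Boundary: ½(f(8) + f(32)) = ½(2.07944 + 3.46574) = 2.77259.
Integral + boundary = 73.0406.
Correction k=1: B_{2}/2! · (f^{(1)}(32) − f^{(1)}(8)) = 1/12 · (0.0312500 − 0.125000) = -0.00781250.
Running total after k=1: 73.0328.
Correction k=2: B_{4}/4! · (f^{(3)}(32) − f^{(3)}(8)) = −1/720 · (6.10352e-05 − 0.00390625) = 5.34058e-06.
Running total after k=2: 73.0328.
Correction k=3: B_{6}/6! · (f^{(5)}(32) − f^{(5)}(8)) = 1/30240 · (7.15256e-07 − 0.000732422) = -2.41966e-08.

S_3 ≈ 73.0328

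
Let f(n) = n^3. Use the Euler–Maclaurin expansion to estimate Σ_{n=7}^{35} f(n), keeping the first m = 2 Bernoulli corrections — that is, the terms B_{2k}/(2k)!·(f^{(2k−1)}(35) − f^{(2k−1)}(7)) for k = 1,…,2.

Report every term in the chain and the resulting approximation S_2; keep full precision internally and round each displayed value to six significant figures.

S_2 ≈ 396459

The integral term ∫_7^35 x^3 dx = 374556.
½[f(7) + f(35)] = ½[343.000 + 42875.0] = 21609.0.
Running total after boundary: 396165.
Correction k=1: B_{2}/2! · (f^{(1)}(35) − f^{(1)}(7)) = 1/12 · (3675.00 − 147.000) = 294.000.
After k=1: 396459.
Correction k=2: B_{4}/4! · (f^{(3)}(35) − f^{(3)}(7)) = −1/720 · (6.00000 − 6.00000) = 0.00000.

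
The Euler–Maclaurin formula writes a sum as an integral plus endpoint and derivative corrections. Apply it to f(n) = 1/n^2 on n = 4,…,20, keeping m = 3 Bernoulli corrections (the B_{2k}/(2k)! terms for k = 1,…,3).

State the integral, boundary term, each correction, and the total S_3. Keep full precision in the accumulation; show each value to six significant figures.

Integral: ∫_4^20 1/x^2 dx = 0.200000.
Boundary: ½(f(4) + f(20)) = ½(0.0625000 + 0.00250000) = 0.0325000.
So far: 0.232500.
k=1: B_{2}/(2)! × [f^{(1)}(20) − f^{(1)}(4)] = 1/12 × (-0.000250000 − (-0.0312500)) = 0.00258333.
After k=1: 0.235083.
k=2: B_{4}/(4)! × [f^{(3)}(20) − f^{(3)}(4)] = −1/720 × (-7.50000e-06 − (-0.0234375)) = -3.25417e-05.
After k=2: 0.235051.
k=3: B_{6}/(6)! × [f^{(5)}(20) − f^{(5)}(4)] = 1/30240 × (-5.62500e-07 − (-0.0439453)) = 1.45320e-06.

S_3 ≈ 0.235052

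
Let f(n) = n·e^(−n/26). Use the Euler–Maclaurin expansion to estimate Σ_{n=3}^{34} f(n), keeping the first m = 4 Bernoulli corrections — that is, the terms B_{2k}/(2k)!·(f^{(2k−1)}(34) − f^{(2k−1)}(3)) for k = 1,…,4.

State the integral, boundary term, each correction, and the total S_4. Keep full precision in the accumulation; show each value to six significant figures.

∫_3^34 x·e^(−x/26) dx evaluates to 249.940.
Boundary: ½(f(3) + f(34)) = ½(2.67307 + 9.19508) = 5.93407.
So far: 255.874.
k=1: B_{2}/(2)! × [f^{(1)}(34) − f^{(1)}(3)] = 1/12 × (-0.0832134 − 0.788213) = -0.0726189.
Partial sum through k=1: 255.801.
k=2: B_{4}/(4)! × [f^{(3)}(34) − f^{(3)}(3)] = −1/720 × (0.000677032 − 0.00380216) = 4.34045e-06.
Partial sum through k=2: 255.801.
k=3: B_{6}/(6)! × [f^{(5)}(34) − f^{(5)}(3)] = 1/30240 × (2.18515e-06 − 9.52415e-06) = -2.42692e-10.
Partial sum through k=3: 255.801.
k=4: B_{8}/(8)! × [f^{(7)}(34) − f^{(7)}(3)] = −1/1209600 × (4.98339e-09 − 1.98577e-08) = 1.22969e-14.

S_4 ≈ 255.801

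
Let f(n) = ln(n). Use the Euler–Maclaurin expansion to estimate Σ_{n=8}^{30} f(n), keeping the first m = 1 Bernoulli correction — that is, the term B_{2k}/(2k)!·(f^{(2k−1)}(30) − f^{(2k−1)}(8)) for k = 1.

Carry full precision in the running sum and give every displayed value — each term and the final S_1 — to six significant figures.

Integral: ∫_8^30 ln(x) dx = 63.4004.
½[f(8) + f(30)] = ½[2.07944 + 3.40120] = 2.74032.
So far: 66.1407.
Order-1 term: 1/12 · (0.0333333 − 0.125000) = -0.00763889.

S_1 ≈ 66.1331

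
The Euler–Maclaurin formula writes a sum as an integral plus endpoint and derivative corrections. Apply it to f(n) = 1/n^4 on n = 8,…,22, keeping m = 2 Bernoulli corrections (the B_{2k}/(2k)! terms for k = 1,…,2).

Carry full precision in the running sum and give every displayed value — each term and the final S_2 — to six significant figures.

∫_8^22 1/x^4 dx evaluates to 0.000619737.
Boundary: ½(f(8) + f(22)) = ½(0.000244141 + 4.26883e-06) = 0.000124205.
So far: 0.000743942.
Correction k=1: B_{2}/2! · (f^{(1)}(22) − f^{(1)}(8)) = 1/12 · (-7.76152e-07 − (-0.000122070)) = 1.01078e-05.
Running total after k=1: 0.000754049.
Correction k=2: B_{4}/4! · (f^{(3)}(22) − f^{(3)}(8)) = −1/720 · (-4.81086e-08 − (-5.72205e-05)) = -7.94060e-08.

S_2 ≈ 0.000753970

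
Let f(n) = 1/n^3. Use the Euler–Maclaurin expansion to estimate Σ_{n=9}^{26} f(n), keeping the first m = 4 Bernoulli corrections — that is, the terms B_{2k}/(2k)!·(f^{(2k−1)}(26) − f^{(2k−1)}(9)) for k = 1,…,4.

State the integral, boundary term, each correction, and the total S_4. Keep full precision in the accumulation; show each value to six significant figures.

∫_9^26 1/x^3 dx evaluates to 0.00543319.
Boundary: ½(f(9) + f(26)) = ½(0.00137174 + 5.68958e-05) = 0.000714319.
So far: 0.00614751.
Correction k=1: B_{2}/2! · (f^{(1)}(26) − f^{(1)}(9)) = 1/12 · (-6.56490e-06 − (-0.000457247)) = 3.75569e-05.
Running total after k=1: 0.00618507.
Correction k=2: B_{4}/4! · (f^{(3)}(26) − f^{(3)}(9)) = −1/720 · (-1.94228e-07 − (-0.000112901)) = -1.56537e-07.
Running total after k=2: 0.00618491.
Correction k=3: B_{6}/6! · (f^{(5)}(26) − f^{(5)}(9)) = 1/30240 · (-1.20674e-08 − (-5.85410e-05)) = 1.93548e-09.
Running total after k=3: 0.00618492.
Correction k=4: B_{8}/8! · (f^{(7)}(26) − f^{(7)}(9)) = −1/1209600 · (-1.28529e-09 − (-5.20365e-05)) = -4.30185e-11.

S_4 ≈ 0.00618492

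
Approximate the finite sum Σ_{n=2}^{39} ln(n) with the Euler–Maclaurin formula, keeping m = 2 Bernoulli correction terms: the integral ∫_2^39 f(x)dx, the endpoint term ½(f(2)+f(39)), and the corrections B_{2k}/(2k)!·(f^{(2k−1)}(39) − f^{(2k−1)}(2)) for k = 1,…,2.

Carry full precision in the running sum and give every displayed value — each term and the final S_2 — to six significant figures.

S_2 ≈ 106.632

∫_2^39 ln(x) dx evaluates to 104.493.
½[f(2) + f(39)] = ½[0.693147 + 3.66356] = 2.17835.
Running total after boundary: 106.671.
k=1: B_{2}/(2)! × [f^{(1)}(39) − f^{(1)}(2)] = 1/12 × (0.0256410 − 0.500000) = -0.0395299.
Partial sum through k=1: 106.631.
k=2: B_{4}/(4)! × [f^{(3)}(39) − f^{(3)}(2)] = −1/720 × (3.37160e-05 − 0.250000) = 0.000347175.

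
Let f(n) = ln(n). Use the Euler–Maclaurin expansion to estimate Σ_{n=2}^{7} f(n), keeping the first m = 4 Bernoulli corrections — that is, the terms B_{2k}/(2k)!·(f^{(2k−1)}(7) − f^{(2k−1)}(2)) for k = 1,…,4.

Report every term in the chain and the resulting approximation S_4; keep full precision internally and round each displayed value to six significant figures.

S_4 ≈ 8.52516

Integral: ∫_2^7 ln(x) dx = 7.23508.
½[f(2) + f(7)] = ½[0.693147 + 1.94591] = 1.31953.
So far: 8.55461.
Order-1 term: 1/12 · (0.142857 − 0.500000) = -0.0297619.
Running total after k=1: 8.52484.
Order-2 term: −1/720 · (0.00583090 − 0.250000) = 0.000339124.
Running total after k=2: 8.52518.
Order-3 term: 1/30240 · (0.00142798 − 0.750000) = -2.47544e-05.
Running total after k=3: 8.52516.
Order-4 term: −1/1209600 · (0.000874271 − 5.62500) = 4.64957e-06.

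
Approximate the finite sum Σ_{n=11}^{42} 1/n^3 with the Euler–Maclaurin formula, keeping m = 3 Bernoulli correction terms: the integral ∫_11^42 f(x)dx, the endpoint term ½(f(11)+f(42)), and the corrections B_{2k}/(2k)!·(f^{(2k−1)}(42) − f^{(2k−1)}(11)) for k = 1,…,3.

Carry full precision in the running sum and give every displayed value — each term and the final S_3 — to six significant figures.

S_3 ≈ 0.00424814

∫_11^42 1/x^3 dx evaluates to 0.00384878.
½[f(11) + f(42)] = ½[0.000751315 + 1.34975e-05] = 0.000382406.
Running total after boundary: 0.00423119.
k=1: B_{2}/(2)! × [f^{(1)}(42) − f^{(1)}(11)] = 1/12 × (-9.64104e-07 − (-0.000204904)) = 1.69950e-05.
Partial sum through k=1: 0.00424819.
k=2: B_{4}/(4)! × [f^{(3)}(42) − f^{(3)}(11)] = −1/720 × (-1.09309e-08 − (-3.38684e-05)) = -4.70243e-08.
Partial sum through k=2: 0.00424814.
k=3: B_{6}/(6)! × [f^{(5)}(42) − f^{(5)}(11)] = 1/30240 × (-2.60259e-10 − (-1.17560e-05)) = 3.88748e-10.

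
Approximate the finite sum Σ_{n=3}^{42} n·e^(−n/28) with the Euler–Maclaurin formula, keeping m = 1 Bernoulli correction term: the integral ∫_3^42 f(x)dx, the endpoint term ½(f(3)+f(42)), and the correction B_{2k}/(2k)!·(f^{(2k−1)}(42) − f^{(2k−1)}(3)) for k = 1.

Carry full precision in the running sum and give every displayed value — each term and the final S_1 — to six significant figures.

The integral term ∫_3^42 x·e^(−x/28) dx = 342.474.
½[f(3) + f(42)] = ½[2.69519 + 9.37147] = 6.03333.
So far: 348.507.
k=1: B_{2}/(2)! × [f^{(1)}(42) − f^{(1)}(3)] = 1/12 × (-0.111565 − 0.802140) = -0.0761421.

S_1 ≈ 348.431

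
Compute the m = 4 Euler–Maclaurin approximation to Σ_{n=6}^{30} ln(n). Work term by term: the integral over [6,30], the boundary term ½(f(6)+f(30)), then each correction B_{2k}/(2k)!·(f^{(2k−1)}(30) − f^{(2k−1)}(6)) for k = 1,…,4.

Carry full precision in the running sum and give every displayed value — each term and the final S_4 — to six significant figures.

S_4 ≈ 69.8707

Integral: ∫_6^30 ln(x) dx = 67.2854.
½[f(6) + f(30)] = ½[1.79176 + 3.40120] = 2.59648.
Running total after boundary: 69.8818.
Order-1 term: 1/12 · (0.0333333 − 0.166667) = -0.0111111.
Running total after k=1: 69.8707.
Order-2 term: −1/720 · (7.40741e-05 − 0.00925926) = 1.27572e-05.
Running total after k=2: 69.8707.
Order-3 term: 1/30240 · (9.87654e-07 − 0.00308642) = -1.02031e-07.
Running total after k=3: 69.8707.
Order-4 term: −1/1209600 · (3.29218e-08 − 0.00257202) = 2.12631e-09.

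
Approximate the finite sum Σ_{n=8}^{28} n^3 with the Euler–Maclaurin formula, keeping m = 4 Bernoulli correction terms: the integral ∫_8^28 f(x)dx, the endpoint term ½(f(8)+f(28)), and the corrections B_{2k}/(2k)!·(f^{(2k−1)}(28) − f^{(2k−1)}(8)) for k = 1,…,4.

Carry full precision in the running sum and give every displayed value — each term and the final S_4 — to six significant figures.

∫_8^28 x^3 dx evaluates to 152640.
Endpoint term: (f(8) + f(28))/2 = (512.000 + 21952.0)/2 = 11232.0.
Running total after boundary: 163872.
Correction k=1: B_{2}/2! · (f^{(1)}(28) − f^{(1)}(8)) = 1/12 · (2352.00 − 192.000) = 180.000.
After k=1: 164052.
Correction k=2: B_{4}/4! · (f^{(3)}(28) − f^{(3)}(8)) = −1/720 · (6.00000 − 6.00000) = 0.00000.
After k=2: 164052.
Correction k=3: B_{6}/6! · (f^{(5)}(28) − f^{(5)}(8)) = 1/30240 · (0.00000 − 0.00000) = 0.00000.
After k=3: 164052.
Correction k=4: B_{8}/8! · (f^{(7)}(28) − f^{(7)}(8)) = −1/1209600 · (0.00000 − 0.00000) = 0.00000.

S_4 ≈ 164052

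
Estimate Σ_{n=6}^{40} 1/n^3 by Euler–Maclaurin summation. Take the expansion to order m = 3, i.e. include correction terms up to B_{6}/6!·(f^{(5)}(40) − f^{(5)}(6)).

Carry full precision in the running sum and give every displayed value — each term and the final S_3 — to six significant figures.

S_3 ≈ 0.0160901

∫_6^40 1/x^3 dx evaluates to 0.0135764.
Endpoint term: (f(6) + f(40))/2 = (0.00462963 + 1.56250e-05)/2 = 0.00232263.
Integral + boundary = 0.0158990.
Order-1 term: 1/12 · (-1.17187e-06 − (-0.00231481)) = 0.000192804.
Partial sum through k=1: 0.0160918.
Order-2 term: −1/720 · (-1.46484e-08 − (-0.00128601)) = -1.78610e-06.
Partial sum through k=2: 0.0160900.
Order-3 term: 1/30240 · (-3.84521e-10 − (-0.00150034)) = 4.96145e-08.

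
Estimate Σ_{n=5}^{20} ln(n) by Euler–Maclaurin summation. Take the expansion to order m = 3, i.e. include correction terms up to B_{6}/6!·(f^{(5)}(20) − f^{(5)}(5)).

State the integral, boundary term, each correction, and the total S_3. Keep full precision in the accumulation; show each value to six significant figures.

S_3 ≈ 39.1576

∫_5^20 ln(x) dx evaluates to 36.8675.
½[f(5) + f(20)] = ½[1.60944 + 2.99573] = 2.30259.
So far: 39.1700.
Order-1 term: 1/12 · (0.0500000 − 0.200000) = -0.0125000.
Partial sum through k=1: 39.1575.
Order-2 term: −1/720 · (0.000250000 − 0.0160000) = 2.18750e-05.
Partial sum through k=2: 39.1576.
Order-3 term: 1/30240 · (7.50000e-06 − 0.00768000) = -2.53720e-07.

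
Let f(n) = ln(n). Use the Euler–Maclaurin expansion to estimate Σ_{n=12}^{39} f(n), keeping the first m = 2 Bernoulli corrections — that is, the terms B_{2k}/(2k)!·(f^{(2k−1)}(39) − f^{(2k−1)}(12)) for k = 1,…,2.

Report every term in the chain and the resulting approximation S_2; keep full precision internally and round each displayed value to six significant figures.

S_2 ≈ 89.1295

∫_12^39 ln(x) dx evaluates to 86.0600.
Boundary: ½(f(12) + f(39)) = ½(2.48491 + 3.66356) = 3.07423.
So far: 89.1343.
k=1: B_{2}/(2)! × [f^{(1)}(39) − f^{(1)}(12)] = 1/12 × (0.0256410 − 0.0833333) = -0.00480769.
Partial sum through k=1: 89.1295.
k=2: B_{4}/(4)! × [f^{(3)}(39) − f^{(3)}(12)] = −1/720 × (3.37160e-05 − 0.00115741) = 1.56068e-06.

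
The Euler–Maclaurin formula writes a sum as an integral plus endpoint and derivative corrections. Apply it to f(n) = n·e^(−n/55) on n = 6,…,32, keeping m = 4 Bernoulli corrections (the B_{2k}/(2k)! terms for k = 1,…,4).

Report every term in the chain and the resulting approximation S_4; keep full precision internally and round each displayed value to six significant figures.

S_4 ≈ 345.595

∫_6^32 x·e^(−x/55) dx evaluates to 334.010.
Endpoint term: (f(6) + f(32))/2 = (5.37989 + 17.8842)/2 = 11.6320.
Integral + boundary = 345.642.
k=1: B_{2}/(2)! × [f^{(1)}(32) − f^{(1)}(6)] = 1/12 × (0.233714 − 0.798833) = -0.0470932.
Running total after k=1: 345.595.
k=2: B_{4}/(4)! × [f^{(3)}(32) − f^{(3)}(6)] = −1/720 × (0.000446769 − 0.000856903) = 5.69630e-07.
Running total after k=2: 345.595.
k=3: B_{6}/(6)! × [f^{(5)}(32) − f^{(5)}(6)] = 1/30240 × (2.69844e-07 − 4.79249e-07) = -6.92478e-12.
Running total after k=3: 345.595.
k=4: B_{8}/(8)! × [f^{(7)}(32) − f^{(7)}(6)] = −1/1209600 × (1.29585e-10 − 2.23215e-10) = 7.74053e-17.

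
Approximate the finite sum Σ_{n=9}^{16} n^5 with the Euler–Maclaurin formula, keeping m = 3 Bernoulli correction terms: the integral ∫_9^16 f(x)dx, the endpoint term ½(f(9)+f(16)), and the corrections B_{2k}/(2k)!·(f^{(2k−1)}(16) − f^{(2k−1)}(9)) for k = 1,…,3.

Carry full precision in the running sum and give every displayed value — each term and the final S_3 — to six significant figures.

∫_9^16 x^5 dx evaluates to 2.70763e+06.
Endpoint term: (f(9) + f(16))/2 = (59049.0 + 1.04858e+06)/2 = 553812.
Running total after boundary: 3.26144e+06.
k=1: B_{2}/(2)! × [f^{(1)}(16) − f^{(1)}(9)] = 1/12 × (327680 − 32805.0) = 24572.9.
Running total after k=1: 3.28601e+06.
k=2: B_{4}/(4)! × [f^{(3)}(16) − f^{(3)}(9)] = −1/720 × (15360.0 − 4860.00) = -14.5833.
Running total after k=2: 3.28600e+06.
k=3: B_{6}/(6)! × [f^{(5)}(16) − f^{(5)}(9)] = 1/30240 × (120.000 − 120.000) = 0.00000.

S_3 ≈ 3.28600e+06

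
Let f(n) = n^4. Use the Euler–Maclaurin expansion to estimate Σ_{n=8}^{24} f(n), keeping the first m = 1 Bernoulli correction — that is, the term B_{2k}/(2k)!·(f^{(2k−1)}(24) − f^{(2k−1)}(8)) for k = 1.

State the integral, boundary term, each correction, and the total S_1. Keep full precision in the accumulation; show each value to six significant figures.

S_1 ≈ 1.75834e+06

∫_8^24 x^4 dx evaluates to 1.58597e+06.
Endpoint term: (f(8) + f(24))/2 = (4096.00 + 331776)/2 = 167936.
Integral + boundary = 1.75391e+06.
Order-1 term: 1/12 · (55296.0 − 2048.00) = 4437.33.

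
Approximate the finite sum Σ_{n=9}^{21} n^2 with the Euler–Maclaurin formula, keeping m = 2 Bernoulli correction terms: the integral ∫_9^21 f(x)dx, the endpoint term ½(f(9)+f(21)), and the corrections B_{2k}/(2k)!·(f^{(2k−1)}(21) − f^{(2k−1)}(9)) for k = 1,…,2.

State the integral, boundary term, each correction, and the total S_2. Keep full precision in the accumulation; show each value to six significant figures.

The integral term ∫_9^21 x^2 dx = 2844.00.
Boundary: ½(f(9) + f(21)) = ½(81.0000 + 441.000) = 261.000.
So far: 3105.00.
Correction k=1: B_{2}/2! · (f^{(1)}(21) − f^{(1)}(9)) = 1/12 · (42.0000 − 18.0000) = 2.00000.
Running total after k=1: 3107.00.
Correction k=2: B_{4}/4! · (f^{(3)}(21) − f^{(3)}(9)) = −1/720 · (0.00000 − 0.00000) = 0.00000.

S_2 ≈ 3107.00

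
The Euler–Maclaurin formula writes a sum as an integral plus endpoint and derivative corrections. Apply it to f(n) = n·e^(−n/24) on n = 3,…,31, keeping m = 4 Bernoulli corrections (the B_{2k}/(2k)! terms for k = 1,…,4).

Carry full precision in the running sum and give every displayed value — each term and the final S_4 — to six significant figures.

Integral: ∫_3^31 x·e^(−x/24) dx = 209.106.
Endpoint term: (f(3) + f(31))/2 = (2.64749 + 8.51918)/2 = 5.58334.
So far: 214.689.
Correction k=1: B_{2}/2! · (f^{(1)}(31) − f^{(1)}(3)) = 1/12 · (-0.0801536 − 0.772185) = -0.0710282.
Partial sum through k=1: 214.618.
Correction k=2: B_{4}/4! · (f^{(3)}(31) − f^{(3)}(3)) = −1/720 · (0.000815054 − 0.00440482) = 4.98579e-06.
Partial sum through k=2: 214.618.
Correction k=3: B_{6}/6! · (f^{(5)}(31) − f^{(5)}(3)) = 1/30240 · (3.07164e-06 − 1.29671e-05) = -3.27231e-10.
Partial sum through k=3: 214.618.
Correction k=4: B_{8}/8! · (f^{(7)}(31) − f^{(7)}(3)) = −1/1209600 · (8.20877e-09 − 3.17482e-08) = 1.94605e-14.

S_4 ≈ 214.618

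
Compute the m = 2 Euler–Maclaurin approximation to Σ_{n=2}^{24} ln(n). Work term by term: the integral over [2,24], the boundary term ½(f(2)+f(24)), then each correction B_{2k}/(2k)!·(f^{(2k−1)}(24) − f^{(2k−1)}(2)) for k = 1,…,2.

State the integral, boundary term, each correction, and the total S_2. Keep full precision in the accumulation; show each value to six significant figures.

The integral term ∫_2^24 ln(x) dx = 52.8870.
Endpoint term: (f(2) + f(24))/2 = (0.693147 + 3.17805)/2 = 1.93560.
So far: 54.8226.
k=1: B_{2}/(2)! × [f^{(1)}(24) − f^{(1)}(2)] = 1/12 × (0.0416667 − 0.500000) = -0.0381944.
After k=1: 54.7844.
k=2: B_{4}/(4)! × [f^{(3)}(24) − f^{(3)}(2)] = −1/720 × (0.000144676 − 0.250000) = 0.000347021.

S_2 ≈ 54.7848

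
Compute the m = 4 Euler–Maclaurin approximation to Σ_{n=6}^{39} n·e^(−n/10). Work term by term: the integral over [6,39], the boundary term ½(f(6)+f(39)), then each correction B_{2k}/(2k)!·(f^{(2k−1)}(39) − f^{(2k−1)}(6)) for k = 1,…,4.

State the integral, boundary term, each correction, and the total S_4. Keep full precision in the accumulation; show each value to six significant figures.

S_4 ≈ 79.9093

∫_6^39 x·e^(−x/10) dx evaluates to 77.8913.
Boundary: ½(f(6) + f(39)) = ½(3.29287 + 0.789435) = 2.04115.
Integral + boundary = 79.9325.
Order-1 term: 1/12 · (-0.0587015 − 0.219525) = -0.0231855.
Running total after k=1: 79.9093.
Order-2 term: −1/720 · (-0.000182177 − 0.0131715) = 1.85467e-05.
Running total after k=2: 79.9093.
Order-3 term: 1/30240 · (2.22661e-06 − 0.000241477) = -7.91172e-09.
Running total after k=3: 79.9093.
Order-4 term: −1/1209600 · (6.27499e-08 − 3.51239e-06) = 2.85189e-12.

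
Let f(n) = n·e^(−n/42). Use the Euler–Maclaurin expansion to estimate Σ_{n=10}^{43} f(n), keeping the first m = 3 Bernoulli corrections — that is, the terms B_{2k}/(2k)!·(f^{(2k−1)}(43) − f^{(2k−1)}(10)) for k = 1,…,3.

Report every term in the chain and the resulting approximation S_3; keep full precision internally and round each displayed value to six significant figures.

∫_10^43 x·e^(−x/42) dx evaluates to 438.842.
½[f(10) + f(43)] = ½[7.88128 + 15.4466] = 11.6640.
Integral + boundary = 450.506.
k=1: B_{2}/(2)! × [f^{(1)}(43) − f^{(1)}(10)] = 1/12 × (-0.00855295 − 0.600478) = -0.0507526.
Running total after k=1: 450.455.
k=2: B_{4}/(4)! × [f^{(3)}(43) − f^{(3)}(10)] = −1/720 × (0.000402435 − 0.00123398) = 1.15492e-06.
Running total after k=2: 450.455.
k=3: B_{6}/(6)! × [f^{(5)}(43) − f^{(5)}(10)] = 1/30240 × (4.59024e-07 − 1.20609e-06) = -2.47046e-11.

S_3 ≈ 450.455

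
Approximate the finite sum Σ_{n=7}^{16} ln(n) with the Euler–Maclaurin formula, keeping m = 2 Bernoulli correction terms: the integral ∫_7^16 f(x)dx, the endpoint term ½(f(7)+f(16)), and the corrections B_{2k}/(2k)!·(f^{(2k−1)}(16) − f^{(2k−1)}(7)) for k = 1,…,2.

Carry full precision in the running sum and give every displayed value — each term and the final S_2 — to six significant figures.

S_2 ≈ 24.0926

The integral term ∫_7^16 ln(x) dx = 21.7400.
Boundary: ½(f(7) + f(16)) = ½(1.94591 + 2.77259) = 2.35925.
So far: 24.0993.
k=1: B_{2}/(2)! × [f^{(1)}(16) − f^{(1)}(7)] = 1/12 × (0.0625000 − 0.142857) = -0.00669643.
Partial sum through k=1: 24.0926.
k=2: B_{4}/(4)! × [f^{(3)}(16) − f^{(3)}(7)] = −1/720 × (0.000488281 − 0.00583090) = 7.42031e-06.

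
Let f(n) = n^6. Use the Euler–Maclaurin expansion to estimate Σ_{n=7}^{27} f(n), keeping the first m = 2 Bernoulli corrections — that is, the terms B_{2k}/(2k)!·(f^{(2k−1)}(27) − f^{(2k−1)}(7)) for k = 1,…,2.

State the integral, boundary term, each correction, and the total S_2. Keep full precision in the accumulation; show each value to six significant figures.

∫_7^27 x^6 dx evaluates to 1.49422e+09.
½[f(7) + f(27)] = ½[117649 + 3.87420e+08] = 1.93769e+08.
Running total after boundary: 1.68799e+09.
Order-1 term: 1/12 · (8.60934e+07 − 100842) = 7.16605e+06.
Running total after k=1: 1.69515e+09.
Order-2 term: −1/720 · (2.36196e+06 − 41160.0) = -3223.33.

S_2 ≈ 1.69515e+09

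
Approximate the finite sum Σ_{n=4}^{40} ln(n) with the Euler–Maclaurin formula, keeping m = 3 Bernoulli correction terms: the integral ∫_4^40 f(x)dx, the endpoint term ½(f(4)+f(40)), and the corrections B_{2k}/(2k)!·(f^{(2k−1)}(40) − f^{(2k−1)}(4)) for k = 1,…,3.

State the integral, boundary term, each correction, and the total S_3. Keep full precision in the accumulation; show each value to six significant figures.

S_3 ≈ 108.529

Integral: ∫_4^40 ln(x) dx = 106.010.
Boundary: ½(f(4) + f(40)) = ½(1.38629 + 3.68888) = 2.53759.
Integral + boundary = 108.548.
k=1: B_{2}/(2)! × [f^{(1)}(40) − f^{(1)}(4)] = 1/12 × (0.0250000 − 0.250000) = -0.0187500.
Partial sum through k=1: 108.529.
k=2: B_{4}/(4)! × [f^{(3)}(40) − f^{(3)}(4)] = −1/720 × (3.12500e-05 − 0.0312500) = 4.33594e-05.
Partial sum through k=2: 108.529.
k=3: B_{6}/(6)! × [f^{(5)}(40) − f^{(5)}(4)] = 1/30240 × (2.34375e-07 − 0.0234375) = -7.75042e-07.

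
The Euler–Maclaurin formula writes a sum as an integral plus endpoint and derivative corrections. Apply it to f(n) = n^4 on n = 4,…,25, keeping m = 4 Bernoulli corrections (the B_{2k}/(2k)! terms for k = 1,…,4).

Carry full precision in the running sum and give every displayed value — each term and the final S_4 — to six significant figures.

S_4 ≈ 2.15355e+06

∫_4^25 x^4 dx evaluates to 1.95292e+06.
Endpoint term: (f(4) + f(25))/2 = (256.000 + 390625)/2 = 195440.
So far: 2.14836e+06.
Order-1 term: 1/12 · (62500.0 − 256.000) = 5187.00.
Running total after k=1: 2.15355e+06.
Order-2 term: −1/720 · (600.000 − 96.0000) = -0.700000.
Running total after k=2: 2.15355e+06.
Order-3 term: 1/30240 · (0.00000 − 0.00000) = 0.00000.
Running total after k=3: 2.15355e+06.
Order-4 term: −1/1209600 · (0.00000 − 0.00000) = 0.00000.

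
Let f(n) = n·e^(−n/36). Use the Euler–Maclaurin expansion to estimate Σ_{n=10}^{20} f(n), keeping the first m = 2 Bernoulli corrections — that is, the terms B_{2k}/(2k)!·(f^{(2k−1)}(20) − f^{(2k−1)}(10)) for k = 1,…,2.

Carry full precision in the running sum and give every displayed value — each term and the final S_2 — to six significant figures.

The integral term ∫_10^20 x·e^(−x/36) dx = 97.6754.
Boundary: ½(f(10) + f(20)) = ½(7.57465 + 11.4751) = 9.52486.
Running total after boundary: 107.200.
Order-1 term: 1/12 · (0.255002 − 0.547058) = -0.0243381.
Partial sum through k=1: 107.176.
Order-2 term: −1/720 · (0.00108218 − 0.00159104) = 7.06747e-07.

S_2 ≈ 107.176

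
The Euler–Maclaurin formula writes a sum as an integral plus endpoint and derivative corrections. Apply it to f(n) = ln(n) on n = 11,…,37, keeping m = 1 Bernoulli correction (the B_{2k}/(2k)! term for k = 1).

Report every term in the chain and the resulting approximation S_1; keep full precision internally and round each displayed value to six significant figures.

S_1 ≈ 84.2262

The integral term ∫_11^37 ln(x) dx = 81.2271.
½[f(11) + f(37)] = ½[2.39790 + 3.61092] = 3.00441.
Running total after boundary: 84.2315.
Correction k=1: B_{2}/2! · (f^{(1)}(37) − f^{(1)}(11)) = 1/12 · (0.0270270 − 0.0909091) = -0.00532351.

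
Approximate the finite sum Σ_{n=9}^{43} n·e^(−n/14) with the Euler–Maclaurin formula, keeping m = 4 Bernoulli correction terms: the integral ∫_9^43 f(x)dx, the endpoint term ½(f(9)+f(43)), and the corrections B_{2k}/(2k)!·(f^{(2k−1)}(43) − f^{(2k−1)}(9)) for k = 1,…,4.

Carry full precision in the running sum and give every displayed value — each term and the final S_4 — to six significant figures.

S_4 ≈ 135.652

Integral: ∫_9^43 x·e^(−x/14) dx = 132.313.
½[f(9) + f(43)] = ½[4.73209 + 1.99326] = 3.36268.
Running total after boundary: 135.675.
Correction k=1: B_{2}/2! · (f^{(1)}(43) − f^{(1)}(9)) = 1/12 · (-0.0960208 − 0.187781) = -0.0236502.
Partial sum through k=1: 135.652.
Correction k=2: B_{4}/4! · (f^{(3)}(43) − f^{(3)}(9)) = −1/720 · (-1.68932e-05 − 0.00632325) = 8.80576e-06.
Partial sum through k=2: 135.652.
Correction k=3: B_{6}/6! · (f^{(5)}(43) − f^{(5)}(9)) = 1/30240 · (2.32712e-06 − 5.96349e-05) = -1.89510e-09.
Partial sum through k=3: 135.652.
Correction k=4: B_{8}/8! · (f^{(7)}(43) − f^{(7)}(9)) = −1/1209600 · (2.41859e-08 − 4.43920e-07) = 3.47002e-13.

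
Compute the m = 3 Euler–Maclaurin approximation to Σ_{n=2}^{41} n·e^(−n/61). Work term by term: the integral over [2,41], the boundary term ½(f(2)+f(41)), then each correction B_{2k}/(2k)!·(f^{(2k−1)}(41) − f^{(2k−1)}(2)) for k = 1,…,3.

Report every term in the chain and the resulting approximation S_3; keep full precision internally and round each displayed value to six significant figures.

S_3 ≈ 553.342

Integral: ∫_2^41 x·e^(−x/61) dx = 541.970.
Endpoint term: (f(2) + f(41))/2 = (1.93549 + 20.9354)/2 = 11.4354.
Integral + boundary = 553.406.
k=1: B_{2}/(2)! × [f^{(1)}(41) − f^{(1)}(2)] = 1/12 × (0.167416 − 0.936015) = -0.0640499.
After k=1: 553.342.
k=2: B_{4}/(4)! × [f^{(3)}(41) − f^{(3)}(2)] = −1/720 × (0.000319445 − 0.000771702) = 6.28136e-07.
After k=2: 553.342.
k=3: B_{6}/(6)! × [f^{(5)}(41) − f^{(5)}(2)] = 1/30240 × (1.59607e-07 − 3.47180e-07) = -6.20280e-12.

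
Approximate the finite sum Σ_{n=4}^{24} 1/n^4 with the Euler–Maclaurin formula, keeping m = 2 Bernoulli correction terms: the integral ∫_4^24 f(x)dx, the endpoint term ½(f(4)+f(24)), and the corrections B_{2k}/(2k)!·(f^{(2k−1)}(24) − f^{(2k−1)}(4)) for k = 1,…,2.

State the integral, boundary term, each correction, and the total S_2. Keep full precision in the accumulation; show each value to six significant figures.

Integral: ∫_4^24 1/x^4 dx = 0.00518422.
½[f(4) + f(24)] = ½[0.00390625 + 3.01408e-06] = 0.00195463.
Running total after boundary: 0.00713885.
Order-1 term: 1/12 · (-5.02347e-07 − (-0.00390625)) = 0.000325479.
Partial sum through k=1: 0.00746433.
Order-2 term: −1/720 · (-2.61639e-08 − (-0.00732422)) = -1.01725e-05.

S_2 ≈ 0.00745416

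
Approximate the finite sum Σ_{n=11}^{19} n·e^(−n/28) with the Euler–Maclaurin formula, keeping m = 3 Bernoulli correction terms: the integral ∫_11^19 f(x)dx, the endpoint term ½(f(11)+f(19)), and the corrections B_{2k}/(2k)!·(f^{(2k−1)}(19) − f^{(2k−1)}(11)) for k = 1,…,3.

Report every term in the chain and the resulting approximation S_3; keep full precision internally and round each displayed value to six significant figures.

S_3 ≈ 78.0880

The integral term ∫_11^19 x·e^(−x/28) dx = 69.5756.
Endpoint term: (f(11) + f(19))/2 = (7.42638 + 9.63948)/2 = 8.53293.
Integral + boundary = 78.1086.
Correction k=1: B_{2}/2! · (f^{(1)}(19) − f^{(1)}(11)) = 1/12 · (0.163074 − 0.409897) = -0.0205686.
Partial sum through k=1: 78.0880.
Correction k=2: B_{4}/4! · (f^{(3)}(19) − f^{(3)}(11)) = −1/720 · (0.00150224 − 0.00224509) = 1.03173e-06.
Partial sum through k=2: 78.0880.
Correction k=3: B_{6}/6! · (f^{(5)}(19) − f^{(5)}(11)) = 1/30240 · (3.56694e-06 − 5.06039e-06) = -4.93866e-11.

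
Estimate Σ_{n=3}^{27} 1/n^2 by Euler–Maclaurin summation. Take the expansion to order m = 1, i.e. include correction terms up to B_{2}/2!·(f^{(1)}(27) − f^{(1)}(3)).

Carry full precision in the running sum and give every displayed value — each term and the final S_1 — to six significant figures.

S_1 ≈ 0.358702

∫_3^27 1/x^2 dx evaluates to 0.296296.
Boundary: ½(f(3) + f(27)) = ½(0.111111 + 0.00137174) = 0.0562414.
Running total after boundary: 0.352538.
Correction k=1: B_{2}/2! · (f^{(1)}(27) − f^{(1)}(3)) = 1/12 · (-0.000101611 − (-0.0740741)) = 0.00616437.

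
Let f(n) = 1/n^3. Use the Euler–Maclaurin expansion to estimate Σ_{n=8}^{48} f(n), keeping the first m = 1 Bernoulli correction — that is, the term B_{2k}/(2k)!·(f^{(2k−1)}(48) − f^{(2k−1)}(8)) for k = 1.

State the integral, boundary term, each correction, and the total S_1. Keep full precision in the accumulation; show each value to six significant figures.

S_1 ≈ 0.00863756

∫_8^48 1/x^3 dx evaluates to 0.00759549.
½[f(8) + f(48)] = ½[0.00195312 + 9.04225e-06] = 0.000981084.
So far: 0.00857657.
k=1: B_{2}/(2)! × [f^{(1)}(48) − f^{(1)}(8)] = 1/12 × (-5.65140e-07 − (-0.000732422)) = 6.09881e-05.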